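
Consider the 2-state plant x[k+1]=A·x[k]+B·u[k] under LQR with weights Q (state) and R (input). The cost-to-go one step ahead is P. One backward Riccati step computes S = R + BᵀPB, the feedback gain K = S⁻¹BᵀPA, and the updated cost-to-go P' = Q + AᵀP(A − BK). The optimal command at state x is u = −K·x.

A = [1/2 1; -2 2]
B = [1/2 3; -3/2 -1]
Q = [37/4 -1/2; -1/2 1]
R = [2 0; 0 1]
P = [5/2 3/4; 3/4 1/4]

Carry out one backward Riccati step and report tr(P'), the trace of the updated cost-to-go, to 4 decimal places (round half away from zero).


10.8453

BᵀP = [0.1250 0.0000; 6.7500 2.0000]
S = R + BᵀPB = [2 0; 0 1] + [0.0625 0.3750; 0.3750 18.2500] = [2.0625 0.3750; 0.3750 19.2500]
BᵀPA = [0.0625 0.1250; -0.6250 10.7500]
K = S⁻¹·BᵀPA = [0.0363 -0.0411; -0.0332 0.5592]
A−BK = [0.5814 -0.6572; -1.9787 2.4976]
AᵀP(A−BK) = [0.1020 -0.1479; -0.1479 0.4933]
P' = Q + AᵀP(A−BK) = [9.3520 -0.6479; -0.6479 1.4933]
tr(P') = 10.8453


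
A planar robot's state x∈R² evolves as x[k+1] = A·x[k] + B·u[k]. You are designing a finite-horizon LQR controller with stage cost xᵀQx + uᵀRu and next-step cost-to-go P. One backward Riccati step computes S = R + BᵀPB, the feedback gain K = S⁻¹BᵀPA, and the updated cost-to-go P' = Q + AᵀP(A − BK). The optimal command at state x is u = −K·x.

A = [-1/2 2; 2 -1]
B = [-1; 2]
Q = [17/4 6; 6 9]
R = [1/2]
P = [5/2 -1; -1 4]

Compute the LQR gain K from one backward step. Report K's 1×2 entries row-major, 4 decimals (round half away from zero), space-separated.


0.8804 -0.7826

BᵀP = [-4.5000 9.0000]
S = R + BᵀPB = [1/2] + [22.5000] = [23.0000]
BᵀPA = [20.2500 -18.0000]
K = S⁻¹·BᵀPA = [0.8804 -0.7826]
A−BK = [0.3804 1.2174; 0.2391 0.5652]
AᵀP(A−BK) = [0.7962 0.8478; 0.8478 3.9130]
P' = Q + AᵀP(A−BK) = [5.0462 6.8478; 6.8478 12.9130]
tr(P') = 17.9592


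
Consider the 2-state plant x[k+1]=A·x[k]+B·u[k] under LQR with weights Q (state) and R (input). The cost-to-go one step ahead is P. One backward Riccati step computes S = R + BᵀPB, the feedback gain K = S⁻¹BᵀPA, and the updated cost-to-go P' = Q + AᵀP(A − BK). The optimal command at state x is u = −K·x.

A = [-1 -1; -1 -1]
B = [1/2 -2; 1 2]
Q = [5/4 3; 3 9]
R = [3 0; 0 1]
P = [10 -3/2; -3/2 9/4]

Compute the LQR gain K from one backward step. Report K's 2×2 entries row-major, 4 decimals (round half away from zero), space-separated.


BᵀP = [3.5000 1.5000; -23.0000 7.5000]
S = R + BᵀPB = [3 0; 0 1] + [3.2500 -4.0000; -4.0000 61.0000] = [6.2500 -4.0000; -4.0000 62.0000]
BᵀPA = [-5.0000 -5.0000; 15.5000 15.5000]
K = S⁻¹·BᵀPA = [-0.6676 -0.6676; 0.2069 0.2069]
A−BK = [-0.2524 -0.2524; -0.7463 -0.7463]
AᵀP(A−BK) = [2.7047 2.7047; 2.7047 2.7047]
P' = Q + AᵀP(A−BK) = [3.9547 5.7047; 5.7047 11.7047]
tr(P') = 15.6595

-0.6676 -0.6676 0.2069 0.2069


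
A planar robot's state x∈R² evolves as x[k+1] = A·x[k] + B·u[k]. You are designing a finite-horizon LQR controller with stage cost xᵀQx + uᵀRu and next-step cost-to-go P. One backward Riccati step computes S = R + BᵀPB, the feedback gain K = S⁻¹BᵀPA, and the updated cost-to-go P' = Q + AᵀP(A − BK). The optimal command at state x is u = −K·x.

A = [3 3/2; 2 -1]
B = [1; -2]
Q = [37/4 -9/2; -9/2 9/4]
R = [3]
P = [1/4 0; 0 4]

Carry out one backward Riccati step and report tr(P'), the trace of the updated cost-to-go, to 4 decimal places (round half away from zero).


BᵀP = [0.2500 -8.0000]
S = R + BᵀPB = [3] + [16.2500] = [19.2500]
BᵀPA = [-15.2500 8.3750]
K = S⁻¹·BᵀPA = [-0.7922 0.4351]
A−BK = [3.7922 1.0649; 0.4156 -0.1299]
AᵀP(A−BK) = [6.1688 -0.2403; -0.2403 0.9188]
P' = Q + AᵀP(A−BK) = [15.4188 -4.7403; -4.7403 3.1688]
tr(P') = 18.5877

18.5877


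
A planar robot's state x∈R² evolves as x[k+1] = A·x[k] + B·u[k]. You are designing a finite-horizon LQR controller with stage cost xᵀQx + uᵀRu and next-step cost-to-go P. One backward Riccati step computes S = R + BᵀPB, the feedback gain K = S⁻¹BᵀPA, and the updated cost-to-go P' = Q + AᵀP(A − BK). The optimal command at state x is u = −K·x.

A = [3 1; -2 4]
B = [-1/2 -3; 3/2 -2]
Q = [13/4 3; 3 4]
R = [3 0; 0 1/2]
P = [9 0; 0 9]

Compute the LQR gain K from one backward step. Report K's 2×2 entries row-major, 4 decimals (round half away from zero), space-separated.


BᵀP = [-4.5000 13.5000; -27.0000 -18.0000]
S = R + BᵀPB = [3 0; 0 1/2] + [22.5000 -13.5000; -13.5000 117.0000] = [25.5000 -13.5000; -13.5000 117.5000]
BᵀPA = [-40.5000 49.5000; -45.0000 -99.0000]
K = S⁻¹·BᵀPA = [-1.9070 1.5920; -0.6021 -0.6596]
A−BK = [0.2403 -0.1830; -0.3437 0.2928]
AᵀP(A−BK) = [12.6736 -10.2102; -10.2102 8.8933]
P' = Q + AᵀP(A−BK) = [15.9236 -7.2102; -7.2102 12.8933]
tr(P') = 28.8169

-1.9070 1.5920 -0.6021 -0.6596


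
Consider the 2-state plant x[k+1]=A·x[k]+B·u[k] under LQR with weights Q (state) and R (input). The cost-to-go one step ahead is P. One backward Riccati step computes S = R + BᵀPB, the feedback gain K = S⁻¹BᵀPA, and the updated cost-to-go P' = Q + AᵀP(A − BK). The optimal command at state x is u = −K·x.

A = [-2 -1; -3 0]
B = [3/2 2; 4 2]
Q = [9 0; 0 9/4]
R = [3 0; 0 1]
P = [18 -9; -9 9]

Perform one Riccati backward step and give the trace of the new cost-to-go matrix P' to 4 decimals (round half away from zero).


13.2483

BᵀP = [-9.0000 22.5000; 18.0000 0.0000]
S = R + BᵀPB = [3 0; 0 1] + [76.5000 27.0000; 27.0000 36.0000] = [79.5000 27.0000; 27.0000 37.0000]
BᵀPA = [-49.5000 9.0000; -36.0000 -18.0000]
K = S⁻¹·BᵀPA = [-0.3885 0.3702; -0.6895 -0.7566]
A−BK = [-0.0383 -0.0420; -0.0671 0.0325]
AᵀP(A−BK) = [0.9488 0.0854; 0.0854 1.0495]
P' = Q + AᵀP(A−BK) = [9.9488 0.0854; 0.0854 3.2995]
tr(P') = 13.2483


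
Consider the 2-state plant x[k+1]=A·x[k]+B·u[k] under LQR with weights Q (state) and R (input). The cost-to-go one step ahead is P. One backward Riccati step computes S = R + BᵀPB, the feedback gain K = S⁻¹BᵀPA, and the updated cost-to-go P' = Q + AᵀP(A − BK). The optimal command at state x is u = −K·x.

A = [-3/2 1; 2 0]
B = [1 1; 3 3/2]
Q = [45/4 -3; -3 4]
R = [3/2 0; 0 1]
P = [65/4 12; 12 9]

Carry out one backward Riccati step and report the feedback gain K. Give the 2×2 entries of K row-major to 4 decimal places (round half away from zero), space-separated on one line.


BᵀP = [52.2500 39.0000; 34.2500 25.5000]
S = R + BᵀPB = [3/2 0; 0 1] + [169.2500 110.7500; 110.7500 72.5000] = [170.7500 110.7500; 110.7500 73.5000]
BᵀPA = [-0.3750 52.2500; -0.3750 34.2500]
K = S⁻¹·BᵀPA = [0.0491 0.1658; -0.0791 0.2161]
A−BK = [-1.4700 0.6181; 1.9713 -0.8217]
AᵀP(A−BK) = [0.5513 -0.2318; -0.2318 0.1835]
P' = Q + AᵀP(A−BK) = [11.8013 -3.2318; -3.2318 4.1835]
tr(P') = 15.9848

0.0491 0.1658 -0.0791 0.2161


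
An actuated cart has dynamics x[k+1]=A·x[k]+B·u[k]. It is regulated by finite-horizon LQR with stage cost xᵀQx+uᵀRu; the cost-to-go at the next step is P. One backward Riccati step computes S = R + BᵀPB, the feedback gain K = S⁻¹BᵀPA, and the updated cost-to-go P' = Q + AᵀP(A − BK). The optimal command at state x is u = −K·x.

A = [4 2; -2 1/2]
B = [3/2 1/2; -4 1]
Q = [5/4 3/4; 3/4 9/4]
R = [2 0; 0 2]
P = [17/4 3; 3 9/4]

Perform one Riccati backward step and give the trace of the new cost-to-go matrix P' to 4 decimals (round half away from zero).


BᵀP = [-5.6250 -4.5000; 5.1250 3.7500]
S = R + BᵀPB = [2 0; 0 2] + [9.5625 -7.3125; -7.3125 6.3125] = [11.5625 -7.3125; -7.3125 8.3125]
BᵀPA = [-13.5000 -13.5000; 13.0000 12.1250]
K = S⁻¹·BᵀPA = [-0.4023 -0.5524; 1.2100 0.9727]
A−BK = [3.9985 2.3422; -4.8193 -2.6823]
AᵀP(A−BK) = [7.8388 5.6475; 5.6475 4.3111]
P' = Q + AᵀP(A−BK) = [9.0888 6.3975; 6.3975 6.5611]
tr(P') = 15.6499

15.6499


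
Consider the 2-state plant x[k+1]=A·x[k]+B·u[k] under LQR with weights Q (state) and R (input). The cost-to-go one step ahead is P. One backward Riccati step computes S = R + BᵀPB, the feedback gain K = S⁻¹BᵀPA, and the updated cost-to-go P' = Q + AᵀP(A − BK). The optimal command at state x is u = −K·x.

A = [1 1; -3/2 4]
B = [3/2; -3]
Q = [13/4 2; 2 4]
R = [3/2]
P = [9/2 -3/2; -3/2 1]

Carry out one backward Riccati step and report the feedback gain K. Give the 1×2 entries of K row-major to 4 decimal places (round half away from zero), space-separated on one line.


BᵀP = [11.2500 -5.2500]
S = R + BᵀPB = [3/2] + [32.6250] = [34.1250]
BᵀPA = [19.1250 -9.7500]
K = S⁻¹·BᵀPA = [0.5604 -0.2857]
A−BK = [0.1593 1.4286; 0.1813 3.1429]
AᵀP(A−BK) = [0.5316 0.2143; 0.2143 5.7143]
P' = Q + AᵀP(A−BK) = [3.7816 2.2143; 2.2143 9.7143]
tr(P') = 13.4959

0.5604 -0.2857


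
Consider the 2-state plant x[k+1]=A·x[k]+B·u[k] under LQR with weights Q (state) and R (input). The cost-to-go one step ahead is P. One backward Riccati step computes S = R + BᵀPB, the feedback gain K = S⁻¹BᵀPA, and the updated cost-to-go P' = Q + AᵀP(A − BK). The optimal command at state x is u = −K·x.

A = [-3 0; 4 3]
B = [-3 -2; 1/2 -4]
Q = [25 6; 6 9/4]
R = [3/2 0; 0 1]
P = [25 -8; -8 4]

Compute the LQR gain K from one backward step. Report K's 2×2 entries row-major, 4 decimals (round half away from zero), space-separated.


1.5183 0.4517 -0.7564 -0.6592

BᵀP = [-79.0000 26.0000; -18.0000 0.0000]
S = R + BᵀPB = [3/2 0; 0 1] + [250.0000 54.0000; 54.0000 36.0000] = [251.5000 54.0000; 54.0000 37.0000]
BᵀPA = [341.0000 78.0000; 54.0000 0.0000]
K = S⁻¹·BᵀPA = [1.5183 0.4517; -0.7564 -0.6592]
A−BK = [0.0420 0.0366; 0.2153 0.1373]
AᵀP(A−BK) = [4.1146 1.5748; 1.5748 0.7691]
P' = Q + AᵀP(A−BK) = [29.1146 7.5748; 7.5748 3.0191]
tr(P') = 32.1337


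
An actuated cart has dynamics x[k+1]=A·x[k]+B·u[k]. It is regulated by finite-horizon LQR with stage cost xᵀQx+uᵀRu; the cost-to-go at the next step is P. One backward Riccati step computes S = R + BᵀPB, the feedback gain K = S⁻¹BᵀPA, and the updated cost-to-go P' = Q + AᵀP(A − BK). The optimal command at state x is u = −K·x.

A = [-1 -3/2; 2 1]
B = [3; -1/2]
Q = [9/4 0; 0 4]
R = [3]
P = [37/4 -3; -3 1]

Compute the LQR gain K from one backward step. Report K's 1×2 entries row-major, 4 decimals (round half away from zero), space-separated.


BᵀP = [29.2500 -9.5000]
S = R + BᵀPB = [3] + [92.5000] = [95.5000]
BᵀPA = [-48.2500 -53.3750]
K = S⁻¹·BᵀPA = [-0.5052 -0.5589]
A−BK = [0.5157 0.1767; 1.7474 0.7205]
AᵀP(A−BK) = [0.8724 0.9080; 0.9080 0.9812]
P' = Q + AᵀP(A−BK) = [3.1224 0.9080; 0.9080 4.9812]
tr(P') = 8.1036

-0.5052 -0.5589


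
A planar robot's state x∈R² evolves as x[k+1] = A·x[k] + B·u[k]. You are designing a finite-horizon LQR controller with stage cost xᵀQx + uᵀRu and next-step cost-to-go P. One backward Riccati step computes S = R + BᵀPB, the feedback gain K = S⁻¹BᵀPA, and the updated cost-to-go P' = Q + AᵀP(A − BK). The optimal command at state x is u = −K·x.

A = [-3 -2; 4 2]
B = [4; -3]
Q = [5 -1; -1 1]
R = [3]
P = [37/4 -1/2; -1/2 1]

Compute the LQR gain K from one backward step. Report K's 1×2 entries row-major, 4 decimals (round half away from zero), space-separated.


-0.7878 -0.5058

BᵀP = [38.5000 -5.0000]
S = R + BᵀPB = [3] + [169.0000] = [172.0000]
BᵀPA = [-135.5000 -87.0000]
K = S⁻¹·BᵀPA = [-0.7878 -0.5058]
A−BK = [0.1512 0.0233; 1.6366 0.4826]
AᵀP(A−BK) = [4.5044 1.9622; 1.9622 0.9942]
P' = Q + AᵀP(A−BK) = [9.5044 0.9622; 0.9622 1.9942]
tr(P') = 11.4985


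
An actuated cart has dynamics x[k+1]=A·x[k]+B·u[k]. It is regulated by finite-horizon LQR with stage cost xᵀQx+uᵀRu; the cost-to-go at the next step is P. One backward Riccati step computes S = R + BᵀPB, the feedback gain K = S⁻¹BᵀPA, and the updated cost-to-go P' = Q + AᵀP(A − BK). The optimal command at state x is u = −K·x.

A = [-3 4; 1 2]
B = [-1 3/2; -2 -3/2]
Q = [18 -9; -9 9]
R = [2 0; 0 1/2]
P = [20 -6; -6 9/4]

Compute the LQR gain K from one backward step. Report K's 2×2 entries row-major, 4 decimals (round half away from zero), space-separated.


BᵀP = [-8.0000 1.5000; 39.0000 -12.3750]
S = R + BᵀPB = [2 0; 0 1/2] + [5.0000 -14.2500; -14.2500 77.0625] = [7.0000 -14.2500; -14.2500 77.5625]
BᵀPA = [25.5000 -29.0000; -129.3750 131.2500]
K = S⁻¹·BᵀPA = [0.3950 -1.1151; -1.5954 1.4873]
A−BK = [-0.2118 0.6539; -0.6032 2.0007]
AᵀP(A−BK) = [1.7676 -2.6436; -2.6436 5.4520]
P' = Q + AᵀP(A−BK) = [19.7676 -11.6436; -11.6436 14.4520]
tr(P') = 34.2196

0.3950 -1.1151 -1.5954 1.4873


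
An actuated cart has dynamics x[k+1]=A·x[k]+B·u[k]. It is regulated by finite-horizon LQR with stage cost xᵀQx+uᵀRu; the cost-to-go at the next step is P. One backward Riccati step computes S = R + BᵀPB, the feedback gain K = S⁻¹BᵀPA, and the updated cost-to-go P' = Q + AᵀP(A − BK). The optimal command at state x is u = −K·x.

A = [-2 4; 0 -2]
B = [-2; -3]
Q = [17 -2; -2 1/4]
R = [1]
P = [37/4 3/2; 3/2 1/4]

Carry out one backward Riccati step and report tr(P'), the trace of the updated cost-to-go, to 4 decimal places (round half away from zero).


BᵀP = [-23.0000 -3.7500]
S = R + BᵀPB = [1] + [57.2500] = [58.2500]
BᵀPA = [46.0000 -84.5000]
K = S⁻¹·BᵀPA = [0.7897 -1.4506]
A−BK = [-0.4206 1.0987; 2.3691 -6.3519]
AᵀP(A−BK) = [0.6738 -1.2704; -1.2704 2.4206]
P' = Q + AᵀP(A−BK) = [17.6738 -3.2704; -3.2704 2.6706]
tr(P') = 20.3444

20.3444


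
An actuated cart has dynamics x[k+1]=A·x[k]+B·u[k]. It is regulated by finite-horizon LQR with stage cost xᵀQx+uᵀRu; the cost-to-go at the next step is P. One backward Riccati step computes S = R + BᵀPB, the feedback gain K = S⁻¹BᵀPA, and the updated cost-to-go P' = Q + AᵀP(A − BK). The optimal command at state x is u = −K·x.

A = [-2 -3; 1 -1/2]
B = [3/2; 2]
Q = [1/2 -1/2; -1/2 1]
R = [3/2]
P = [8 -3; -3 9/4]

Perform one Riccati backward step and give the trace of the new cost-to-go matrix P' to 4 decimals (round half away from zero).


66.7411

BᵀP = [6.0000 0.0000]
S = R + BᵀPB = [3/2] + [9.0000] = [10.5000]
BᵀPA = [-12.0000 -18.0000]
K = S⁻¹·BᵀPA = [-1.1429 -1.7143]
A−BK = [-0.2857 -0.4286; 3.2857 2.9286]
AᵀP(A−BK) = [32.5357 32.3036; 32.3036 32.7054]
P' = Q + AᵀP(A−BK) = [33.0357 31.8036; 31.8036 33.7054]
tr(P') = 66.7411


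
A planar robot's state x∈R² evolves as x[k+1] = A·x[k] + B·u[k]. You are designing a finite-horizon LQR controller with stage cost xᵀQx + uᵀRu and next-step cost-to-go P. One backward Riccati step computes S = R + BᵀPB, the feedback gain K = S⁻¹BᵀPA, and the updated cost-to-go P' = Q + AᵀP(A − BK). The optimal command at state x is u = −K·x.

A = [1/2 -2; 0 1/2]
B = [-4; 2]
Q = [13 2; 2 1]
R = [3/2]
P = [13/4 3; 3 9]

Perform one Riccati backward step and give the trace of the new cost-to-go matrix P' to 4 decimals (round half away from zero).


16.8035

BᵀP = [-7.0000 6.0000]
S = R + BᵀPB = [3/2] + [40.0000] = [41.5000]
BᵀPA = [-3.5000 17.0000]
K = S⁻¹·BᵀPA = [-0.0843 0.4096]
A−BK = [0.1627 -0.3614; 0.1687 -0.3193]
AᵀP(A−BK) = [0.5173 -1.0663; -1.0663 2.2861]
P' = Q + AᵀP(A−BK) = [13.5173 0.9337; 0.9337 3.2861]
tr(P') = 16.8035


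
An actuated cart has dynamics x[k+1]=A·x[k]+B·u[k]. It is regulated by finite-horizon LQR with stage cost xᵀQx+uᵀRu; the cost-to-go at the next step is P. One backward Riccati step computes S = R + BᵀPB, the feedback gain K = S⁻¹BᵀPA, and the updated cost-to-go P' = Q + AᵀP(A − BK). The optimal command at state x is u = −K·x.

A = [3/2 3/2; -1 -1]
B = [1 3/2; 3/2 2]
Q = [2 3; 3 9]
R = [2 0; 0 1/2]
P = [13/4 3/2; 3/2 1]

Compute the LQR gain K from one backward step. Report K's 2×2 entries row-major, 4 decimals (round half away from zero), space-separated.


BᵀP = [5.5000 3.0000; 7.8750 4.2500]
S = R + BᵀPB = [2 0; 0 1/2] + [10.0000 14.2500; 14.2500 20.3125] = [12.0000 14.2500; 14.2500 20.8125]
BᵀPA = [5.2500 5.2500; 7.5625 7.5625]
K = S⁻¹·BᵀPA = [0.0321 0.0321; 0.3414 0.3414]
A−BK = [0.9558 0.9558; -1.7309 -1.7309]
AᵀP(A−BK) = [1.0622 1.0622; 1.0622 1.0622]
P' = Q + AᵀP(A−BK) = [3.0622 4.0622; 4.0622 10.0622]
tr(P') = 13.1245

0.0321 0.0321 0.3414 0.3414


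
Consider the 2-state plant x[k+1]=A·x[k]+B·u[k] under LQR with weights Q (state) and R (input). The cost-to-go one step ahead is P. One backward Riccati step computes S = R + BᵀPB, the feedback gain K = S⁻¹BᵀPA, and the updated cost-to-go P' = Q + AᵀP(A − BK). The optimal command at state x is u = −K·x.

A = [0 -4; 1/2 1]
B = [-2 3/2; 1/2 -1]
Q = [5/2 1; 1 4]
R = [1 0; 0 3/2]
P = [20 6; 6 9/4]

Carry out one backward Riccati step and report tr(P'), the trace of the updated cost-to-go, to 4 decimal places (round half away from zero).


9.7984

BᵀP = [-37.0000 -10.8750; 24.0000 6.7500]
S = R + BᵀPB = [1 0; 0 3/2] + [68.5625 -44.6250; -44.6250 29.2500] = [69.5625 -44.6250; -44.6250 30.7500]
BᵀPA = [-5.4375 137.1250; 3.3750 -89.2500]
K = S⁻¹·BᵀPA = [-0.1124 1.5835; -0.0533 -0.6044]
A−BK = [-0.1448 0.0737; 0.5029 -0.3962]
AᵀP(A−BK) = [0.1314 -0.2248; -0.2248 3.1670]
P' = Q + AᵀP(A−BK) = [2.6314 0.7752; 0.7752 7.1670]
tr(P') = 9.7984


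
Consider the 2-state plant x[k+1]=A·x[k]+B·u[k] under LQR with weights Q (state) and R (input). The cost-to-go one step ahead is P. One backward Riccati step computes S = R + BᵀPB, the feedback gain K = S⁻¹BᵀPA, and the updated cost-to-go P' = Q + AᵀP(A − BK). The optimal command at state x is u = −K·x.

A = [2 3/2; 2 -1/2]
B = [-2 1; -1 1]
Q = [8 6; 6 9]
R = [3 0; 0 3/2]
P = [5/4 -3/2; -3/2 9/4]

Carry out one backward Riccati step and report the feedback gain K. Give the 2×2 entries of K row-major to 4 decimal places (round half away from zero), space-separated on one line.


-0.0889 -0.4667 0.4889 -0.4333

BᵀP = [-1.0000 0.7500; -0.2500 0.7500]
S = R + BᵀPB = [3 0; 0 3/2] + [1.2500 -0.2500; -0.2500 0.5000] = [4.2500 -0.2500; -0.2500 2.0000]
BᵀPA = [-0.5000 -1.8750; 1.0000 -0.7500]
K = S⁻¹·BᵀPA = [-0.0889 -0.4667; 0.4889 -0.4333]
A−BK = [1.3333 1.0000; 1.4222 -0.5333]
AᵀP(A−BK) = [1.4667 -1.3000; -1.3000 4.4250]
P' = Q + AᵀP(A−BK) = [9.4667 4.7000; 4.7000 13.4250]
tr(P') = 22.8917


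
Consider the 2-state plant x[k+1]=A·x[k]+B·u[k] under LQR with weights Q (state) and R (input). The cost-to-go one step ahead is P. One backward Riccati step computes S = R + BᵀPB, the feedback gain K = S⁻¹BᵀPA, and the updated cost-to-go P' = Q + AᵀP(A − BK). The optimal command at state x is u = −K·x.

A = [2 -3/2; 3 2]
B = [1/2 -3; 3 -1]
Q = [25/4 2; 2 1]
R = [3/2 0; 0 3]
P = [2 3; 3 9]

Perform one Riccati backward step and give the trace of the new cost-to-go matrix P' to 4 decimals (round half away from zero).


BᵀP = [10.0000 28.5000; -9.0000 -18.0000]
S = R + BᵀPB = [3/2 0; 0 3] + [90.5000 -58.5000; -58.5000 45.0000] = [92.0000 -58.5000; -58.5000 48.0000]
BᵀPA = [105.5000 42.0000; -72.0000 -22.5000]
K = S⁻¹·BᵀPA = [0.8574 0.7042; -0.4551 0.3894]
A−BK = [0.2060 -0.6838; -0.0272 0.2770]
AᵀP(A−BK) = [1.7819 0.2513; 0.2513 1.6879]
P' = Q + AᵀP(A−BK) = [8.0319 2.2513; 2.2513 2.6879]
tr(P') = 10.7198

10.7198


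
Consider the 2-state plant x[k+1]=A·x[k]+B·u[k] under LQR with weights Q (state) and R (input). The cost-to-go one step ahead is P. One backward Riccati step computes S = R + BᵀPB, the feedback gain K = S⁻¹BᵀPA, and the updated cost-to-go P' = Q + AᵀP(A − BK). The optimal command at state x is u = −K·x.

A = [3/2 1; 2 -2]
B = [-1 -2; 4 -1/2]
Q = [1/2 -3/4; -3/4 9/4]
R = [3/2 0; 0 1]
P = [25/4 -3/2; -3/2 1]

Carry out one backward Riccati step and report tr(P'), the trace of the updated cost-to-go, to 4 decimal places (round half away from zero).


BᵀP = [-12.2500 5.5000; -11.7500 2.5000]
S = R + BᵀPB = [3/2 0; 0 1] + [34.2500 21.7500; 21.7500 22.2500] = [35.7500 21.7500; 21.7500 23.2500]
BᵀPA = [-7.3750 -23.2500; -12.6250 -16.7500]
K = S⁻¹·BᵀPA = [0.2880 -0.4921; -0.8124 -0.2600]
A−BK = [0.1632 -0.0122; 0.4420 -0.1614]
AᵀP(A−BK) = [0.9298 -0.0375; -0.0375 0.4520]
P' = Q + AᵀP(A−BK) = [1.4298 -0.7875; -0.7875 2.7020]
tr(P') = 4.1318

4.1318


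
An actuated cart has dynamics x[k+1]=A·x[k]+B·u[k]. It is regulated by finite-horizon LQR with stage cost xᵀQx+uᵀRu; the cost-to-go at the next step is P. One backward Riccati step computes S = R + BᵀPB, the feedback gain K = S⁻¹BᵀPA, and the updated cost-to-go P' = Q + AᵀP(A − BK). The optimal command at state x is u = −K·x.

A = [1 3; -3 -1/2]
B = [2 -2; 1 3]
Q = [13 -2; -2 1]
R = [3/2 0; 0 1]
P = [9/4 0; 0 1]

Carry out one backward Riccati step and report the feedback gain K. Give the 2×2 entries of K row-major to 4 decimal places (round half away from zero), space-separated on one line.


BᵀP = [4.5000 1.0000; -4.5000 3.0000]
S = R + BᵀPB = [3/2 0; 0 1] + [10.0000 -6.0000; -6.0000 18.0000] = [11.5000 -6.0000; -6.0000 19.0000]
BᵀPA = [1.5000 13.0000; -13.5000 -15.0000]
K = S⁻¹·BᵀPA = [-0.2877 0.8603; -0.8014 -0.5178]
A−BK = [-0.0274 0.2438; -0.3082 0.1932]
AᵀP(A−BK) = [0.8630 -0.0308; -0.0308 1.5493]
P' = Q + AᵀP(A−BK) = [13.8630 -2.0308; -2.0308 2.5493]
tr(P') = 16.4123

-0.2877 0.8603 -0.8014 -0.5178


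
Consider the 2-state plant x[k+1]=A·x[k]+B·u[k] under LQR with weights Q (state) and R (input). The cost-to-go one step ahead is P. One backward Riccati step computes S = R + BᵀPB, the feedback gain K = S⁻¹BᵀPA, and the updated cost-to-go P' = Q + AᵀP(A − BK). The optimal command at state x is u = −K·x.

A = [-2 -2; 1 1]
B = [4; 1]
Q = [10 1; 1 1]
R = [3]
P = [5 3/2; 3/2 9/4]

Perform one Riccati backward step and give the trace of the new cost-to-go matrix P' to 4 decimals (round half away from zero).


BᵀP = [21.5000 8.2500]
S = R + BᵀPB = [3] + [94.2500] = [97.2500]
BᵀPA = [-34.7500 -34.7500]
K = S⁻¹·BᵀPA = [-0.3573 -0.3573]
A−BK = [-0.5707 -0.5707; 1.3573 1.3573]
AᵀP(A−BK) = [3.8329 3.8329; 3.8329 3.8329]
P' = Q + AᵀP(A−BK) = [13.8329 4.8329; 4.8329 4.8329]
tr(P') = 18.6658

18.6658


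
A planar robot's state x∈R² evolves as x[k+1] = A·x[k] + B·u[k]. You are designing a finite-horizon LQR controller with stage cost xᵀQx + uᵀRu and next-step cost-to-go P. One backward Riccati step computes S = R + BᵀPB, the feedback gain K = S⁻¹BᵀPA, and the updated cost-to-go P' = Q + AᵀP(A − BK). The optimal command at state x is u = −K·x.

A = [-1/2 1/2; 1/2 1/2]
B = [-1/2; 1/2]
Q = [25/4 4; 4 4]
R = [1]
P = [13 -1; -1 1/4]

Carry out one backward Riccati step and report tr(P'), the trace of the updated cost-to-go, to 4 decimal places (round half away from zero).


BᵀP = [-7.0000 0.6250]
S = R + BᵀPB = [1] + [3.8125] = [4.8125]
BᵀPA = [3.8125 -3.1875]
K = S⁻¹·BᵀPA = [0.7922 -0.6623]
A−BK = [-0.1039 0.1688; 0.1039 0.8312]
AᵀP(A−BK) = [0.7922 -0.6623; -0.6623 0.7013]
P' = Q + AᵀP(A−BK) = [7.0422 3.3377; 3.3377 4.7013]
tr(P') = 11.7435

11.7435


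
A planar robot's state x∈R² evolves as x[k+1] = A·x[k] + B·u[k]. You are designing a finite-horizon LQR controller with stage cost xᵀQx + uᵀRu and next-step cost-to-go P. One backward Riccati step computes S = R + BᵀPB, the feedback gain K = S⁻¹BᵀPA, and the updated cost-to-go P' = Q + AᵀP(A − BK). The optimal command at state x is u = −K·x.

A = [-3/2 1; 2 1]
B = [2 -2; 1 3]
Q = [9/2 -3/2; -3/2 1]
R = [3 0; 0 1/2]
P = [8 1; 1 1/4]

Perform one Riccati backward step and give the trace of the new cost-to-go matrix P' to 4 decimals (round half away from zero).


6.3396

BᵀP = [17.0000 2.2500; -13.0000 -1.2500]
S = R + BᵀPB = [3 0; 0 1/2] + [36.2500 -27.2500; -27.2500 22.2500] = [39.2500 -27.2500; -27.2500 22.7500]
BᵀPA = [-21.0000 19.2500; 17.0000 -14.2500]
K = S⁻¹·BᵀPA = [-0.0964 0.3300; 0.6318 -0.2311]
A−BK = [-0.0436 -0.1222; 0.2012 1.3633]
AᵀP(A−BK) = [0.2352 -0.1413; -0.1413 0.6043]
P' = Q + AᵀP(A−BK) = [4.7352 -1.6413; -1.6413 1.6043]
tr(P') = 6.3396


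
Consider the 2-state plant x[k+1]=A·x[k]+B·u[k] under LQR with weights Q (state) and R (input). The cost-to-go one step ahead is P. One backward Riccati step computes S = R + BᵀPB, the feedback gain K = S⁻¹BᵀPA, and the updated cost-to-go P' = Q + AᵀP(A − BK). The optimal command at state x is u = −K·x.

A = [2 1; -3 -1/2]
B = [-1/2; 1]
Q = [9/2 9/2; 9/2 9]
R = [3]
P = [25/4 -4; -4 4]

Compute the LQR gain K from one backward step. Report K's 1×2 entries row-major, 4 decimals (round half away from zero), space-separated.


-2.5672 -0.8060

BᵀP = [-7.1250 6.0000]
S = R + BᵀPB = [3] + [9.5625] = [12.5625]
BᵀPA = [-32.2500 -10.1250]
K = S⁻¹·BᵀPA = [-2.5672 -0.8060]
A−BK = [0.7164 0.5970; -0.4328 0.3060]
AᵀP(A−BK) = [26.2090 8.5075; 8.5075 3.0896]
P' = Q + AᵀP(A−BK) = [30.7090 13.0075; 13.0075 12.0896]
tr(P') = 42.7985


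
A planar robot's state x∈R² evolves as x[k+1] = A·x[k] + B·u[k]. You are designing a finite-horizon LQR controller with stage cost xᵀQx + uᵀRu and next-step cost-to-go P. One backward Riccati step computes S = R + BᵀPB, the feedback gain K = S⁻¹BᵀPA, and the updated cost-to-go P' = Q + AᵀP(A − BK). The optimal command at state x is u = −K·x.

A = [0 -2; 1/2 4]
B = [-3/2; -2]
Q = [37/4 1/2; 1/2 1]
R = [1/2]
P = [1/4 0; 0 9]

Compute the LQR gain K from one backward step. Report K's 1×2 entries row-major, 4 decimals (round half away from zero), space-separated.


-0.2428 -1.9224

BᵀP = [-0.3750 -18.0000]
S = R + BᵀPB = [1/2] + [36.5625] = [37.0625]
BᵀPA = [-9.0000 -71.2500]
K = S⁻¹·BᵀPA = [-0.2428 -1.9224]
A−BK = [-0.3642 -4.8836; 0.0143 0.1551]
AᵀP(A−BK) = [0.0645 0.6981; 0.6981 8.0270]
P' = Q + AᵀP(A−BK) = [9.3145 1.1981; 1.1981 9.0270]
tr(P') = 18.3415


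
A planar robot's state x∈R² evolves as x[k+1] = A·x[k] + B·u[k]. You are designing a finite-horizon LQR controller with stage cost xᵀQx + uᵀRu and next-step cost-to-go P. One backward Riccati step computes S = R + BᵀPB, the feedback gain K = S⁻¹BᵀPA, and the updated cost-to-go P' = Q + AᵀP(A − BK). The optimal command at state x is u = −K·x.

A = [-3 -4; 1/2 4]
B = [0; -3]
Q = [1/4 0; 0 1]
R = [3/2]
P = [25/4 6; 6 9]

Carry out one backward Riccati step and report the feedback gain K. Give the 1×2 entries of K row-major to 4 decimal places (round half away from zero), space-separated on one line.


0.4909 -0.4364

BᵀP = [-18.0000 -27.0000]
S = R + BᵀPB = [3/2] + [81.0000] = [82.5000]
BᵀPA = [40.5000 -36.0000]
K = S⁻¹·BᵀPA = [0.4909 -0.4364]
A−BK = [-3.0000 -4.0000; 1.9727 2.6909]
AᵀP(A−BK) = [20.6182 26.6727; 26.6727 36.2909]
P' = Q + AᵀP(A−BK) = [20.8682 26.6727; 26.6727 37.2909]
tr(P') = 58.1591


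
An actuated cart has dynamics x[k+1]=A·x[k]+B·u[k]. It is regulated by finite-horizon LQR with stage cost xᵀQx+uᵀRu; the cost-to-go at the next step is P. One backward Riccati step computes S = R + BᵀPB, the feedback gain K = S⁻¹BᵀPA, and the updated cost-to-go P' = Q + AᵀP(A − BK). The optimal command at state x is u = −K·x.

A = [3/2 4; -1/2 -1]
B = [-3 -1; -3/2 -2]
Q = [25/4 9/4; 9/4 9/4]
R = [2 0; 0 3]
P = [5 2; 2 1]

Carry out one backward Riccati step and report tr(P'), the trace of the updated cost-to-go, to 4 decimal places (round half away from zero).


12.0652

BᵀP = [-18.0000 -7.5000; -9.0000 -4.0000]
S = R + BᵀPB = [2 0; 0 3] + [65.2500 33.0000; 33.0000 17.0000] = [67.2500 33.0000; 33.0000 20.0000]
BᵀPA = [-23.2500 -64.5000; -11.5000 -32.0000]
K = S⁻¹·BᵀPA = [-0.3340 -0.9141; -0.0239 -0.0918]
A−BK = [0.4741 1.1660; -1.0488 -2.5547]
AᵀP(A−BK) = [0.4597 1.1924; 1.1924 3.1055]
P' = Q + AᵀP(A−BK) = [6.7097 3.4424; 3.4424 5.3555]
tr(P') = 12.0652


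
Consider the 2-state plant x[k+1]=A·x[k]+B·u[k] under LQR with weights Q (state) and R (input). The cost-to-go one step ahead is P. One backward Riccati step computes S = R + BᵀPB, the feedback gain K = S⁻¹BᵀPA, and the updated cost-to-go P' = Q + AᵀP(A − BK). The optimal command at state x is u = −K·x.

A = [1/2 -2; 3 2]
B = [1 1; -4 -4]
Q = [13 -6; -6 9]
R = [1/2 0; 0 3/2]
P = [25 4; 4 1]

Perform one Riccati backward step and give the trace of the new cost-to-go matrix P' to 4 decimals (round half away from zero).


84.5300

BᵀP = [9.0000 0.0000; 9.0000 0.0000]
S = R + BᵀPB = [1/2 0; 0 3/2] + [9.0000 9.0000; 9.0000 9.0000] = [9.5000 9.0000; 9.0000 10.5000]
BᵀPA = [4.5000 -18.0000; 4.5000 -18.0000]
K = S⁻¹·BᵀPA = [0.3600 -1.4400; 0.1200 -0.4800]
A−BK = [0.0200 -0.0800; 4.9200 -5.6800]
AᵀP(A−BK) = [25.0900 -30.3600; -30.3600 37.4400]
P' = Q + AᵀP(A−BK) = [38.0900 -36.3600; -36.3600 46.4400]
tr(P') = 84.5300


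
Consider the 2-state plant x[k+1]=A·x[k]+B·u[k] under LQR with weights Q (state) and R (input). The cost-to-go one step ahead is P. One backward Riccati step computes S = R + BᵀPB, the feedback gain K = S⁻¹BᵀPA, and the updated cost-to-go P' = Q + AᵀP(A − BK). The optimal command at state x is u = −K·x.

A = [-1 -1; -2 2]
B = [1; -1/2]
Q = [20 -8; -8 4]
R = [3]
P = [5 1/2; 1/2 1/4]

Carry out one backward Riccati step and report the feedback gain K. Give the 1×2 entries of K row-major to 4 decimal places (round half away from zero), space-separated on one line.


-0.7273 -0.5289

BᵀP = [4.7500 0.3750]
S = R + BᵀPB = [3] + [4.5625] = [7.5625]
BᵀPA = [-5.5000 -4.0000]
K = S⁻¹·BᵀPA = [-0.7273 -0.5289]
A−BK = [-0.2727 -0.4711; -2.3636 1.7355]
AᵀP(A−BK) = [4.0000 1.0909; 1.0909 1.8843]
P' = Q + AᵀP(A−BK) = [24.0000 -6.9091; -6.9091 5.8843]
tr(P') = 29.8843


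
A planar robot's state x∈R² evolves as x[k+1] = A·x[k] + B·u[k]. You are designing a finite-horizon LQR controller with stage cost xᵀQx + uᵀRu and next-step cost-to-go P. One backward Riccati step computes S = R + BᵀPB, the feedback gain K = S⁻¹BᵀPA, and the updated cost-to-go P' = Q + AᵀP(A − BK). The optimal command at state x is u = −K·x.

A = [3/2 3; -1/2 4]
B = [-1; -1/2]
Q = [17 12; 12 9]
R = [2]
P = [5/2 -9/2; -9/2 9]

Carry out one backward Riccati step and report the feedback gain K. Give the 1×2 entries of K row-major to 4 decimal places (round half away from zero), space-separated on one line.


BᵀP = [-0.2500 0.0000]
S = R + BᵀPB = [2] + [0.2500] = [2.2500]
BᵀPA = [-0.3750 -0.7500]
K = S⁻¹·BᵀPA = [-0.1667 -0.3333]
A−BK = [1.3333 2.6667; -0.5833 3.8333]
AᵀP(A−BK) = [14.5625 -27.1250; -27.1250 58.2500]
P' = Q + AᵀP(A−BK) = [31.5625 -15.1250; -15.1250 67.2500]
tr(P') = 98.8125

-0.1667 -0.3333


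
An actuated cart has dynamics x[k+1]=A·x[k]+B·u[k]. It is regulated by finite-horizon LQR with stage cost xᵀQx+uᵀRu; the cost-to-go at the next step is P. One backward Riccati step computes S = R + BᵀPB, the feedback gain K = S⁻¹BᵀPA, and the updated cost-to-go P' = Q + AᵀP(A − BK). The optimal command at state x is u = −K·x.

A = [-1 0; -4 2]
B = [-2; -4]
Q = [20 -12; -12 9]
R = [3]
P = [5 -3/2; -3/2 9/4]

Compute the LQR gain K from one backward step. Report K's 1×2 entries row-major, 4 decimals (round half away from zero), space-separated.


BᵀP = [-4.0000 -6.0000]
S = R + BᵀPB = [3] + [32.0000] = [35.0000]
BᵀPA = [28.0000 -12.0000]
K = S⁻¹·BᵀPA = [0.8000 -0.3429]
A−BK = [0.6000 -0.6857; -0.8000 0.6286]
AᵀP(A−BK) = [6.6000 -5.4000; -5.4000 4.8857]
P' = Q + AᵀP(A−BK) = [26.6000 -17.4000; -17.4000 13.8857]
tr(P') = 40.4857

0.8000 -0.3429


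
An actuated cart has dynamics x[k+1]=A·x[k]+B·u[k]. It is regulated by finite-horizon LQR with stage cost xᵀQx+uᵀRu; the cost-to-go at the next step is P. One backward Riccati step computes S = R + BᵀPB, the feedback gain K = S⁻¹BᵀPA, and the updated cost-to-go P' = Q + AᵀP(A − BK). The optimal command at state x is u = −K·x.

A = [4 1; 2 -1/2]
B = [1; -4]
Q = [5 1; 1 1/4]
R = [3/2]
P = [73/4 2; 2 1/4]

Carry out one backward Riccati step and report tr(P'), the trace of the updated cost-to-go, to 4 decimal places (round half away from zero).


95.7157

BᵀP = [10.2500 1.0000]
S = R + BᵀPB = [3/2] + [6.2500] = [7.7500]
BᵀPA = [43.0000 9.7500]
K = S⁻¹·BᵀPA = [5.5484 1.2581]
A−BK = [-1.5484 -0.2581; 24.1935 4.5323]
AᵀP(A−BK) = [86.4194 18.6532; 18.6532 4.0464]
P' = Q + AᵀP(A−BK) = [91.4194 19.6532; 19.6532 4.2964]
tr(P') = 95.7157


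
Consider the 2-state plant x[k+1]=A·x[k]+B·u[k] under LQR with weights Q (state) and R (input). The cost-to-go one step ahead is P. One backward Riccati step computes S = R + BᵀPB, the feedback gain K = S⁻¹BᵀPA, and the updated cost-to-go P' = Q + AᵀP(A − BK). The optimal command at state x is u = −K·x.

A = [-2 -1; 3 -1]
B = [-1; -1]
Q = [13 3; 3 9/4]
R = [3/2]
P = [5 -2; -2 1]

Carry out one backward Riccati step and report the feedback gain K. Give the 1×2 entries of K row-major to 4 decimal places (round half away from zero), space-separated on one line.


2.5714 0.5714

BᵀP = [-3.0000 1.0000]
S = R + BᵀPB = [3/2] + [2.0000] = [3.5000]
BᵀPA = [9.0000 2.0000]
K = S⁻¹·BᵀPA = [2.5714 0.5714]
A−BK = [0.5714 -0.4286; 5.5714 -0.4286]
AᵀP(A−BK) = [29.8571 3.8571; 3.8571 0.8571]
P' = Q + AᵀP(A−BK) = [42.8571 6.8571; 6.8571 3.1071]
tr(P') = 45.9643


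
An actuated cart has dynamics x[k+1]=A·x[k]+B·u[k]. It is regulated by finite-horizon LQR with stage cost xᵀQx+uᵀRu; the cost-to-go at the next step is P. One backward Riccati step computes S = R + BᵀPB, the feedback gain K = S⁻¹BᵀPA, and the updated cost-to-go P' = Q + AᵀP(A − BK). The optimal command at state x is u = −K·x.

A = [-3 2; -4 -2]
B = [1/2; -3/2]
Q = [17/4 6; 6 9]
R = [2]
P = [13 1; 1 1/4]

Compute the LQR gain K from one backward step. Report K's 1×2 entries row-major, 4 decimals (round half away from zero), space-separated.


-3.5942 2.2609

BᵀP = [5.0000 0.1250]
S = R + BᵀPB = [2] + [2.3125] = [4.3125]
BᵀPA = [-15.5000 9.7500]
K = S⁻¹·BᵀPA = [-3.5942 2.2609]
A−BK = [-1.2029 0.8696; -9.3913 1.3913]
AᵀP(A−BK) = [89.2899 -42.9565; -42.9565 22.9565]
P' = Q + AᵀP(A−BK) = [93.5399 -36.9565; -36.9565 31.9565]
tr(P') = 125.4964


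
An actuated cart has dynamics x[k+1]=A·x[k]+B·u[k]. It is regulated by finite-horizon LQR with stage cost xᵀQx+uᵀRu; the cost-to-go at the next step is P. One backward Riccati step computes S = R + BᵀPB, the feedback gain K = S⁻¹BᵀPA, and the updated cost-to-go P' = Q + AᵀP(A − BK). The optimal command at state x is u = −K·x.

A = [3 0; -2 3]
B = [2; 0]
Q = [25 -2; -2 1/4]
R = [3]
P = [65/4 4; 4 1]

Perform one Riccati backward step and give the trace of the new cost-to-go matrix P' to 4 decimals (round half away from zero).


BᵀP = [32.5000 8.0000]
S = R + BᵀPB = [3] + [65.0000] = [68.0000]
BᵀPA = [81.5000 24.0000]
K = S⁻¹·BᵀPA = [1.1985 0.3529]
A−BK = [0.6029 -0.7059; -2.0000 3.0000]
AᵀP(A−BK) = [4.5699 1.2353; 1.2353 0.5294]
P' = Q + AᵀP(A−BK) = [29.5699 -0.7647; -0.7647 0.7794]
tr(P') = 30.3493

30.3493


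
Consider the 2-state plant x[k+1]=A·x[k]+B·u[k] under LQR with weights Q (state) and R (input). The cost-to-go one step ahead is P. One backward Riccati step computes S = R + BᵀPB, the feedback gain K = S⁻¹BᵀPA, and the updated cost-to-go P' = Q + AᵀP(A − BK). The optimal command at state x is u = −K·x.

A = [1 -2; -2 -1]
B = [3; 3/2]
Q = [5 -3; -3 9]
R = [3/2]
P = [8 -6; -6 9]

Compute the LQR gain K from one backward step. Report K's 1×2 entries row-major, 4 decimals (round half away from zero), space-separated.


0.6038 -0.6415

BᵀP = [15.0000 -4.5000]
S = R + BᵀPB = [3/2] + [38.2500] = [39.7500]
BᵀPA = [24.0000 -25.5000]
K = S⁻¹·BᵀPA = [0.6038 -0.6415]
A−BK = [-0.8113 -0.0755; -2.9057 -0.0377]
AᵀP(A−BK) = [53.5094 -0.6038; -0.6038 0.6415]
P' = Q + AᵀP(A−BK) = [58.5094 -3.6038; -3.6038 9.6415]
tr(P') = 68.1509


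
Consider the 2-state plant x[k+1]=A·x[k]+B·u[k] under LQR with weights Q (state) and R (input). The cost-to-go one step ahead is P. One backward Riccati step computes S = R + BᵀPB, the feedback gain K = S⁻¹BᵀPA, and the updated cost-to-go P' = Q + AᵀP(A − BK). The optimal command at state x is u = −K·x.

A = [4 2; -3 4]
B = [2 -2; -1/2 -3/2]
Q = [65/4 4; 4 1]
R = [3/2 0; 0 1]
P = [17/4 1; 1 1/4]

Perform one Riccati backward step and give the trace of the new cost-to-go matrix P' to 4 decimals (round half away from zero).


BᵀP = [8.0000 1.8750; -10.0000 -2.3750]
S = R + BᵀPB = [3/2 0; 0 1] + [15.0625 -18.8125; -18.8125 23.5625] = [16.5625 -18.8125; -18.8125 24.5625]
BᵀPA = [26.3750 23.5000; -32.8750 -29.5000]
K = S⁻¹·BᵀPA = [0.5552 0.4206; -0.9132 -0.8789]
A−BK = [1.0632 -0.5989; -4.0921 2.8919]
AᵀP(A−BK) = [1.5854 1.0136; 1.0136 1.1890]
P' = Q + AᵀP(A−BK) = [17.8354 5.0136; 5.0136 2.1890]
tr(P') = 20.0244

20.0244


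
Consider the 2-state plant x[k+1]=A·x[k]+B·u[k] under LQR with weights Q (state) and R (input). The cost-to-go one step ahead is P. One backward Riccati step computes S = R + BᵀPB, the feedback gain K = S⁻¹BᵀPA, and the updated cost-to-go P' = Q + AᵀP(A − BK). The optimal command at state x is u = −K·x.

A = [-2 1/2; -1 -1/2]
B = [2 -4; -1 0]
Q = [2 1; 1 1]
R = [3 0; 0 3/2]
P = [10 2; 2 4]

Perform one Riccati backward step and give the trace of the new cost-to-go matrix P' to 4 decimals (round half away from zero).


5.9455

BᵀP = [18.0000 0.0000; -40.0000 -8.0000]
S = R + BᵀPB = [3 0; 0 3/2] + [36.0000 -72.0000; -72.0000 160.0000] = [39.0000 -72.0000; -72.0000 161.5000]
BᵀPA = [-36.0000 9.0000; 88.0000 -16.0000]
K = S⁻¹·BᵀPA = [0.4684 0.2705; 0.7537 0.0215]
A−BK = [0.0781 0.0451; -0.5316 -0.2295]
AᵀP(A−BK) = [2.5357 0.8439; 0.8439 0.4098]
P' = Q + AᵀP(A−BK) = [4.5357 1.8439; 1.8439 1.4098]
tr(P') = 5.9455


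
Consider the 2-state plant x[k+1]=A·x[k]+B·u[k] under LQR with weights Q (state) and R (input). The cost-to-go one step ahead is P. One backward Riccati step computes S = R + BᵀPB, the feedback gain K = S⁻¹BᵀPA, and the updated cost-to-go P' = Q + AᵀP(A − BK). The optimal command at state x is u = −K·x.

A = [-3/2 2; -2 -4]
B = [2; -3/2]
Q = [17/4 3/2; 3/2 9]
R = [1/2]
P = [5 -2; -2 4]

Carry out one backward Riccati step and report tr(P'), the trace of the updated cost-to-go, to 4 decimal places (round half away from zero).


BᵀP = [13.0000 -10.0000]
S = R + BᵀPB = [1/2] + [41.0000] = [41.5000]
BᵀPA = [0.5000 66.0000]
K = S⁻¹·BᵀPA = [0.0120 1.5904]
A−BK = [-1.5241 -1.1807; -1.9819 -1.6145]
AᵀP(A−BK) = [15.2440 12.2048; 12.2048 11.0361]
P' = Q + AᵀP(A−BK) = [19.4940 13.7048; 13.7048 20.0361]
tr(P') = 39.5301

39.5301


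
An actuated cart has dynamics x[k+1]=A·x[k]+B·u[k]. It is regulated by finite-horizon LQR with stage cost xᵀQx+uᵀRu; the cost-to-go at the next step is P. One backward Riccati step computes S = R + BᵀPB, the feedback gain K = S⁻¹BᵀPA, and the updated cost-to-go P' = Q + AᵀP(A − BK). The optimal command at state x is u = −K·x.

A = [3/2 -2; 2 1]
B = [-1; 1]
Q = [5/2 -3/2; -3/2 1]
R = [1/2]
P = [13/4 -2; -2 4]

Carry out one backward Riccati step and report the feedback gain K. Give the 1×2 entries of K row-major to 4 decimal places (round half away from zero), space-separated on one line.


0.3511 1.4043

BᵀP = [-5.2500 6.0000]
S = R + BᵀPB = [1/2] + [11.2500] = [11.7500]
BᵀPA = [4.1250 16.5000]
K = S⁻¹·BᵀPA = [0.3511 1.4043]
A−BK = [1.8511 -0.5957; 1.6489 -0.4043]
AᵀP(A−BK) = [9.8644 -2.5426; -2.5426 1.8298]
P' = Q + AᵀP(A−BK) = [12.3644 -4.0426; -4.0426 2.8298]
tr(P') = 15.1941


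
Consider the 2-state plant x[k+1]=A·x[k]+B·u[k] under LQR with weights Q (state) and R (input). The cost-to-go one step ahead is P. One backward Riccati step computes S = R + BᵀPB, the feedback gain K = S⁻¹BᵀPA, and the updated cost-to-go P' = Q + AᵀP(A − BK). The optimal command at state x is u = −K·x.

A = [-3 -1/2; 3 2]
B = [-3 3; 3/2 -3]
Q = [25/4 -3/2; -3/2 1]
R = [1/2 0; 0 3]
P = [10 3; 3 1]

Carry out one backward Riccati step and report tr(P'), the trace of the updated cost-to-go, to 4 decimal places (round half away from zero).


BᵀP = [-25.5000 -7.5000; 21.0000 6.0000]
S = R + BᵀPB = [1/2 0; 0 3] + [65.2500 -54.0000; -54.0000 45.0000] = [65.7500 -54.0000; -54.0000 48.0000]
BᵀPA = [54.0000 -2.2500; -45.0000 1.5000]
K = S⁻¹·BᵀPA = [0.6750 -0.1125; -0.1781 -0.0953]
A−BK = [-0.4406 -0.5516; 1.4531 1.8828]
AᵀP(A−BK) = [0.5344 0.2859; 0.2859 0.3898]
P' = Q + AᵀP(A−BK) = [6.7844 -1.2141; -1.2141 1.3898]
tr(P') = 8.1742

8.1742
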